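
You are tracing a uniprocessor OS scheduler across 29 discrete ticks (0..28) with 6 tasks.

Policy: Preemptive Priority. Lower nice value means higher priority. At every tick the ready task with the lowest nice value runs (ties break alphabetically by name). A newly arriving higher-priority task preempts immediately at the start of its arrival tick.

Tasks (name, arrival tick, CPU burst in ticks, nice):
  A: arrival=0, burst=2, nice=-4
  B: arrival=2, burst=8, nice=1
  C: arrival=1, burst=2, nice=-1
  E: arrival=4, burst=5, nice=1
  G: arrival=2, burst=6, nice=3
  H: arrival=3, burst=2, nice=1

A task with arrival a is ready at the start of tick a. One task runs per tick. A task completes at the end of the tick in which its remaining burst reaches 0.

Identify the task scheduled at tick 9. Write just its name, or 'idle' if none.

running at tick 9 = B

t=0: ready={A} → run A
t=1: ready={A,C} → run A
t=2: ready={B,C,G} → run C
t=3: ready={B,C,G,H} → run C
t=4: ready={B,E,G,H} → run B
t=5: ready={B,E,G,H} → run B
t=6: ready={B,E,G,H} → run B
t=7: ready={B,E,G,H} → run B
t=8: ready={B,E,G,H} → run B
t=9: ready={B,E,G,H} → run B
t=10: ready={B,E,G,H} → run B
t=11: ready={B,E,G,H} → run B
t=12: ready={E,G,H} → run E
t=13: ready={E,G,H} → run E
t=14: ready={E,G,H} → run E
t=15: ready={E,G,H} → run E
t=16: ready={E,G,H} → run E
t=17: ready={G,H} → run H
t=18: ready={G,H} → run H
t=19: ready={G} → run G
t=20: ready={G} → run G
t=21: ready={G} → run G
t=22: ready={G} → run G
t=23: ready={G} → run G
t=24: ready={G} → run G
t=25: (idle)
t=26: (idle)
t=27: (idle)
t=28: (idle)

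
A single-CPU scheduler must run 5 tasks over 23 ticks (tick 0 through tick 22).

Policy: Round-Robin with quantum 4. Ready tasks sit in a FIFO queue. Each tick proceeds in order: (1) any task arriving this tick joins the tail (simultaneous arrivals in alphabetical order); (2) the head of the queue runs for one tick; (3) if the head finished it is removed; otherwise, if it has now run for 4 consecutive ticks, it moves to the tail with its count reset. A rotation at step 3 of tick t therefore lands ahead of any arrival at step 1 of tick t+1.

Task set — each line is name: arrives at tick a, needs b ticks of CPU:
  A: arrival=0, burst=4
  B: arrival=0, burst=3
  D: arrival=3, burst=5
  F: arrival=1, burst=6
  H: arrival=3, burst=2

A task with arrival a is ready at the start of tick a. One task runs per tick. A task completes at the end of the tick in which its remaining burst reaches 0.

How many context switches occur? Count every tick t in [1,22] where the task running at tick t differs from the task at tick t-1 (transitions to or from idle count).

context switches = 7

t=0: queue=[A,B] q_used=0 → run A
t=1: queue=[A,B,F] q_used=1 → run A
t=2: queue=[A,B,F] q_used=2 → run A
t=3: queue=[A,B,F,D,H] q_used=3 → run A
t=4: queue=[B,F,D,H] q_used=0 → run B
t=5: queue=[B,F,D,H] q_used=1 → run B
t=6: queue=[B,F,D,H] q_used=2 → run B
t=7: queue=[F,D,H] q_used=0 → run F
t=8: queue=[F,D,H] q_used=1 → run F
t=9: queue=[F,D,H] q_used=2 → run F
t=10: queue=[F,D,H] q_used=3 → run F
t=11: queue=[D,H,F] q_used=0 → run D
t=12: queue=[D,H,F] q_used=1 → run D
t=13: queue=[D,H,F] q_used=2 → run D
t=14: queue=[D,H,F] q_used=3 → run D
t=15: queue=[H,F,D] q_used=0 → run H
t=16: queue=[H,F,D] q_used=1 → run H
t=17: queue=[F,D] q_used=0 → run F
t=18: queue=[F,D] q_used=1 → run F
t=19: queue=[D] q_used=0 → run D
t=20: (idle)
t=21: (idle)
t=22: (idle)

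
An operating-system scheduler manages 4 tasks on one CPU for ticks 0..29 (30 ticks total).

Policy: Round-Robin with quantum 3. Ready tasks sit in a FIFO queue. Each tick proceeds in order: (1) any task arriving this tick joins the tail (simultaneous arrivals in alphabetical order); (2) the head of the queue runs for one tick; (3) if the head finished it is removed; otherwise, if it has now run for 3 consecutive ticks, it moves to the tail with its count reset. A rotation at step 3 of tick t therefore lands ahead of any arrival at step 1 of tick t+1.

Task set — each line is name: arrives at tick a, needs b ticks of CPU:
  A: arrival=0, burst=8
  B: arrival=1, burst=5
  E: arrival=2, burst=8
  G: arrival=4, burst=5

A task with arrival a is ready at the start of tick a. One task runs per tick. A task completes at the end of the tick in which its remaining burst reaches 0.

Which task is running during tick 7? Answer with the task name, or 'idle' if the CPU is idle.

t=0: queue=[A] q_used=0 → run A
t=1: queue=[A,B] q_used=1 → run A
t=2: queue=[A,B,E] q_used=2 → run A
t=3: queue=[B,E,A] q_used=0 → run B
t=4: queue=[B,E,A,G] q_used=1 → run B
t=5: queue=[B,E,A,G] q_used=2 → run B
t=6: queue=[E,A,G,B] q_used=0 → run E
t=7: queue=[E,A,G,B] q_used=1 → run E
t=8: queue=[E,A,G,B] q_used=2 → run E
t=9: queue=[A,G,B,E] q_used=0 → run A
t=10: queue=[A,G,B,E] q_used=1 → run A
t=11: queue=[A,G,B,E] q_used=2 → run A
t=12: queue=[G,B,E,A] q_used=0 → run G
t=13: queue=[G,B,E,A] q_used=1 → run G
t=14: queue=[G,B,E,A] q_used=2 → run G
t=15: queue=[B,E,A,G] q_used=0 → run B
t=16: queue=[B,E,A,G] q_used=1 → run B
t=17: queue=[E,A,G] q_used=0 → run E
t=18: queue=[E,A,G] q_used=1 → run E
t=19: queue=[E,A,G] q_used=2 → run E
t=20: queue=[A,G,E] q_used=0 → run A
t=21: queue=[A,G,E] q_used=1 → run A
t=22: queue=[G,E] q_used=0 → run G
t=23: queue=[G,E] q_used=1 → run G
t=24: queue=[E] q_used=0 → run E
t=25: queue=[E] q_used=1 → run E
t=26: (idle)
t=27: (idle)
t=28: (idle)
t=29: (idle)

running at tick 7 = E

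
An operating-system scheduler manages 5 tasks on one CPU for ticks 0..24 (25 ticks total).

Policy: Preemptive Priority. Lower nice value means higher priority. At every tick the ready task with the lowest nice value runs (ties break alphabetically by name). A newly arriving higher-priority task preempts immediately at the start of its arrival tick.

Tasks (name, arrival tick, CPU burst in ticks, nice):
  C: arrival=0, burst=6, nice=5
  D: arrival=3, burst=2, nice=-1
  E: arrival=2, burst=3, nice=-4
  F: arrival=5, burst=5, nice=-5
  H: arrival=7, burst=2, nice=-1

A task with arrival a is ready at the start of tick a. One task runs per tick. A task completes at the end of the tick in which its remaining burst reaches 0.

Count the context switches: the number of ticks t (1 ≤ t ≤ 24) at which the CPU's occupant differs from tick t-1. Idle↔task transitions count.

t=0: ready={C} → run C
t=1: ready={C} → run C
t=2: ready={C,E} → run E
t=3: ready={C,D,E} → run E
t=4: ready={C,D,E} → run E
t=5: ready={C,D,F} → run F
t=6: ready={C,D,F} → run F
t=7: ready={C,D,F,H} → run F
t=8: ready={C,D,F,H} → run F
t=9: ready={C,D,F,H} → run F
t=10: ready={C,D,H} → run D
t=11: ready={C,D,H} → run D
t=12: ready={C,H} → run H
t=13: ready={C,H} → run H
t=14: ready={C} → run C
t=15: ready={C} → run C
t=16: ready={C} → run C
t=17: ready={C} → run C
t=18: (idle)
t=19: (idle)
t=20: (idle)
t=21: (idle)
t=22: (idle)
t=23: (idle)
t=24: (idle)

context switches = 6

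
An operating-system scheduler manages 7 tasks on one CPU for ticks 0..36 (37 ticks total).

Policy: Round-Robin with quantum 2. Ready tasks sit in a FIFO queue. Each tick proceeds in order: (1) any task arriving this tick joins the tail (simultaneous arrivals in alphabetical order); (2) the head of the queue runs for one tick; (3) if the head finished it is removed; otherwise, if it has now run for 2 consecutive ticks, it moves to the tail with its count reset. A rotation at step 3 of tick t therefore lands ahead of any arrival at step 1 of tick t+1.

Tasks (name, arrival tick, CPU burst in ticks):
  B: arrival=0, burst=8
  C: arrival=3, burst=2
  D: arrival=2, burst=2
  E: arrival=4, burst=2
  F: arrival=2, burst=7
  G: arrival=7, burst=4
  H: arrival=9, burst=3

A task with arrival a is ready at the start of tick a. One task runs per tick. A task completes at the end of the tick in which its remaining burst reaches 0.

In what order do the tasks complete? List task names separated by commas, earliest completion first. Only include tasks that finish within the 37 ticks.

completion order = D, C, E, B, G, H, F

t=0: queue=[B] q_used=0 → run B
t=1: queue=[B] q_used=1 → run B
t=2: queue=[B,D,F] q_used=0 → run B
t=3: queue=[B,D,F,C] q_used=1 → run B
t=4: queue=[D,F,C,B,E] q_used=0 → run D
t=5: queue=[D,F,C,B,E] q_used=1 → run D
t=6: queue=[F,C,B,E] q_used=0 → run F
t=7: queue=[F,C,B,E,G] q_used=1 → run F
t=8: queue=[C,B,E,G,F] q_used=0 → run C
t=9: queue=[C,B,E,G,F,H] q_used=1 → run C
t=10: queue=[B,E,G,F,H] q_used=0 → run B
t=11: queue=[B,E,G,F,H] q_used=1 → run B
t=12: queue=[E,G,F,H,B] q_used=0 → run E
t=13: queue=[E,G,F,H,B] q_used=1 → run E
t=14: queue=[G,F,H,B] q_used=0 → run G
t=15: queue=[G,F,H,B] q_used=1 → run G
t=16: queue=[F,H,B,G] q_used=0 → run F
t=17: queue=[F,H,B,G] q_used=1 → run F
t=18: queue=[H,B,G,F] q_used=0 → run H
t=19: queue=[H,B,G,F] q_used=1 → run H
t=20: queue=[B,G,F,H] q_used=0 → run B
t=21: queue=[B,G,F,H] q_used=1 → run B
t=22: queue=[G,F,H] q_used=0 → run G
t=23: queue=[G,F,H] q_used=1 → run G
t=24: queue=[F,H] q_used=0 → run F
t=25: queue=[F,H] q_used=1 → run F
t=26: queue=[H,F] q_used=0 → run H
t=27: queue=[F] q_used=0 → run F
t=28: (idle)
t=29: (idle)
t=30: (idle)
t=31: (idle)
t=32: (idle)
t=33: (idle)
t=34: (idle)
t=35: (idle)
t=36: (idle)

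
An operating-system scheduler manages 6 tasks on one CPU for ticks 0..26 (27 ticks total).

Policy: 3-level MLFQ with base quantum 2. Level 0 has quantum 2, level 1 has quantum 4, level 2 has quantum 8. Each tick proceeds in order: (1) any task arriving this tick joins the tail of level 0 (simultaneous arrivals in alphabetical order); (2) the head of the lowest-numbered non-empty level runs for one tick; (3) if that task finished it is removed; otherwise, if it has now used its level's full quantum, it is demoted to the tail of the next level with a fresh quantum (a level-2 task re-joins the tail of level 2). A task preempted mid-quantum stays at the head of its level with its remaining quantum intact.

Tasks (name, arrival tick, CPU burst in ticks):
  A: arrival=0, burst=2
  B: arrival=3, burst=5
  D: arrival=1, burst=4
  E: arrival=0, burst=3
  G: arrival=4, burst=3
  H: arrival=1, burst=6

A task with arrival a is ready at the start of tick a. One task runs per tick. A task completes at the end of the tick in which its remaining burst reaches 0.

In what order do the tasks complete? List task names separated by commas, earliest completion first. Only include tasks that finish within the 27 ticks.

t=0: L0/L1/L2 = AE/-/- → run A
t=1: L0/L1/L2 = AEDH/-/- → run A
t=2: L0/L1/L2 = EDH/-/- → run E
t=3: L0/L1/L2 = EDHB/-/- → run E
t=4: L0/L1/L2 = DHBG/E/- → run D
t=5: L0/L1/L2 = DHBG/E/- → run D
t=6: L0/L1/L2 = HBG/ED/- → run H
t=7: L0/L1/L2 = HBG/ED/- → run H
t=8: L0/L1/L2 = BG/EDH/- → run B
t=9: L0/L1/L2 = BG/EDH/- → run B
t=10: L0/L1/L2 = G/EDHB/- → run G
t=11: L0/L1/L2 = G/EDHB/- → run G
t=12: L0/L1/L2 = -/EDHBG/- → run E
t=13: L0/L1/L2 = -/DHBG/- → run D
t=14: L0/L1/L2 = -/DHBG/- → run D
t=15: L0/L1/L2 = -/HBG/- → run H
t=16: L0/L1/L2 = -/HBG/- → run H
t=17: L0/L1/L2 = -/HBG/- → run H
t=18: L0/L1/L2 = -/HBG/- → run H
t=19: L0/L1/L2 = -/BG/- → run B
t=20: L0/L1/L2 = -/BG/- → run B
t=21: L0/L1/L2 = -/BG/- → run B
t=22: L0/L1/L2 = -/G/- → run G
t=23: (idle)
t=24: (idle)
t=25: (idle)
t=26: (idle)

completion order = A, E, D, H, B, G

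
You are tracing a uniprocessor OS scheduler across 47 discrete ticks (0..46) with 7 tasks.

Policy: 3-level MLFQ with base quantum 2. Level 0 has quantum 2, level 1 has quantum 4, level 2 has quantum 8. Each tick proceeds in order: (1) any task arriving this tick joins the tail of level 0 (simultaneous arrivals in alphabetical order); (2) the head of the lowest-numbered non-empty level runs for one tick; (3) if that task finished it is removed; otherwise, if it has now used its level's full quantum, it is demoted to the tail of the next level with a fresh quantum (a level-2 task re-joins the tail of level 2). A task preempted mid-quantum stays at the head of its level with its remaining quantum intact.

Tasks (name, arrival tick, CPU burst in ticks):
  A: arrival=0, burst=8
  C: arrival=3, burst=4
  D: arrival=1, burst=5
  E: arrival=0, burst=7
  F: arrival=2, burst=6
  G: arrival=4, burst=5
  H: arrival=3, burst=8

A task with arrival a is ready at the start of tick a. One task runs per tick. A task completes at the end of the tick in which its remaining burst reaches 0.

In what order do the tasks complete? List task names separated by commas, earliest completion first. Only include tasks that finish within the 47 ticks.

t=0: L0/L1/L2 = AE/-/- → run A
t=1: L0/L1/L2 = AED/-/- → run A
t=2: L0/L1/L2 = EDF/A/- → run E
t=3: L0/L1/L2 = EDFCH/A/- → run E
t=4: L0/L1/L2 = DFCHG/AE/- → run D
t=5: L0/L1/L2 = DFCHG/AE/- → run D
t=6: L0/L1/L2 = FCHG/AED/- → run F
t=7: L0/L1/L2 = FCHG/AED/- → run F
t=8: L0/L1/L2 = CHG/AEDF/- → run C
t=9: L0/L1/L2 = CHG/AEDF/- → run C
t=10: L0/L1/L2 = HG/AEDFC/- → run H
t=11: L0/L1/L2 = HG/AEDFC/- → run H
t=12: L0/L1/L2 = G/AEDFCH/- → run G
t=13: L0/L1/L2 = G/AEDFCH/- → run G
t=14: L0/L1/L2 = -/AEDFCHG/- → run A
t=15: L0/L1/L2 = -/AEDFCHG/- → run A
t=16: L0/L1/L2 = -/AEDFCHG/- → run A
t=17: L0/L1/L2 = -/AEDFCHG/- → run A
t=18: L0/L1/L2 = -/EDFCHG/A → run E
t=19: L0/L1/L2 = -/EDFCHG/A → run E
t=20: L0/L1/L2 = -/EDFCHG/A → run E
t=21: L0/L1/L2 = -/EDFCHG/A → run E
t=22: L0/L1/L2 = -/DFCHG/AE → run D
t=23: L0/L1/L2 = -/DFCHG/AE → run D
t=24: L0/L1/L2 = -/DFCHG/AE → run D
t=25: L0/L1/L2 = -/FCHG/AE → run F
t=26: L0/L1/L2 = -/FCHG/AE → run F
t=27: L0/L1/L2 = -/FCHG/AE → run F
t=28: L0/L1/L2 = -/FCHG/AE → run F
t=29: L0/L1/L2 = -/CHG/AE → run C
t=30: L0/L1/L2 = -/CHG/AE → run C
t=31: L0/L1/L2 = -/HG/AE → run H
t=32: L0/L1/L2 = -/HG/AE → run H
t=33: L0/L1/L2 = -/HG/AE → run H
t=34: L0/L1/L2 = -/HG/AE → run H
t=35: L0/L1/L2 = -/G/AEH → run G
t=36: L0/L1/L2 = -/G/AEH → run G
t=37: L0/L1/L2 = -/G/AEH → run G
t=38: L0/L1/L2 = -/-/AEH → run A
t=39: L0/L1/L2 = -/-/AEH → run A
t=40: L0/L1/L2 = -/-/EH → run E
t=41: L0/L1/L2 = -/-/H → run H
t=42: L0/L1/L2 = -/-/H → run H
t=43: (idle)
t=44: (idle)
t=45: (idle)
t=46: (idle)

completion order = D, F, C, G, A, E, H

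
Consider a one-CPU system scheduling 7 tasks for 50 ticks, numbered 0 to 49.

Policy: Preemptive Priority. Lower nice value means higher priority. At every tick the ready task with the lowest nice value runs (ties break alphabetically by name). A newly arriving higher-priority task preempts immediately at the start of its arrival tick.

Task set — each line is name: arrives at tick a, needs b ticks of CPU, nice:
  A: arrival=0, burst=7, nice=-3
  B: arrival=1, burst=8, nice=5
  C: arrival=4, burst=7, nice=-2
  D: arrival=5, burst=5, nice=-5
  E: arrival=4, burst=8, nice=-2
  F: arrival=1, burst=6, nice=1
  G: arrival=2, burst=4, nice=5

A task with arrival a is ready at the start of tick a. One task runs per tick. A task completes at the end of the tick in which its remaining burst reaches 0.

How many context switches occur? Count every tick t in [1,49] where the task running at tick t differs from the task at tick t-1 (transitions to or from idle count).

context switches = 8

t=0: ready={A} → run A
t=1: ready={A,B,F} → run A
t=2: ready={A,B,F,G} → run A
t=3: ready={A,B,F,G} → run A
t=4: ready={A,B,C,E,F,G} → run A
t=5: ready={A,B,C,D,E,F,G} → run D
t=6: ready={A,B,C,D,E,F,G} → run D
t=7: ready={A,B,C,D,E,F,G} → run D
t=8: ready={A,B,C,D,E,F,G} → run D
t=9: ready={A,B,C,D,E,F,G} → run D
t=10: ready={A,B,C,E,F,G} → run A
t=11: ready={A,B,C,E,F,G} → run A
t=12: ready={B,C,E,F,G} → run C
t=13: ready={B,C,E,F,G} → run C
t=14: ready={B,C,E,F,G} → run C
t=15: ready={B,C,E,F,G} → run C
t=16: ready={B,C,E,F,G} → run C
t=17: ready={B,C,E,F,G} → run C
t=18: ready={B,C,E,F,G} → run C
t=19: ready={B,E,F,G} → run E
t=20: ready={B,E,F,G} → run E
t=21: ready={B,E,F,G} → run E
t=22: ready={B,E,F,G} → run E
t=23: ready={B,E,F,G} → run E
t=24: ready={B,E,F,G} → run E
t=25: ready={B,E,F,G} → run E
t=26: ready={B,E,F,G} → run E
t=27: ready={B,F,G} → run F
t=28: ready={B,F,G} → run F
t=29: ready={B,F,G} → run F
t=30: ready={B,F,G} → run F
t=31: ready={B,F,G} → run F
t=32: ready={B,F,G} → run F
t=33: ready={B,G} → run B
t=34: ready={B,G} → run B
t=35: ready={B,G} → run B
t=36: ready={B,G} → run B
t=37: ready={B,G} → run B
t=38: ready={B,G} → run B
t=39: ready={B,G} → run B
t=40: ready={B,G} → run B
t=41: ready={G} → run G
t=42: ready={G} → run G
t=43: ready={G} → run G
t=44: ready={G} → run G
t=45: (idle)
t=46: (idle)
t=47: (idle)
t=48: (idle)
t=49: (idle)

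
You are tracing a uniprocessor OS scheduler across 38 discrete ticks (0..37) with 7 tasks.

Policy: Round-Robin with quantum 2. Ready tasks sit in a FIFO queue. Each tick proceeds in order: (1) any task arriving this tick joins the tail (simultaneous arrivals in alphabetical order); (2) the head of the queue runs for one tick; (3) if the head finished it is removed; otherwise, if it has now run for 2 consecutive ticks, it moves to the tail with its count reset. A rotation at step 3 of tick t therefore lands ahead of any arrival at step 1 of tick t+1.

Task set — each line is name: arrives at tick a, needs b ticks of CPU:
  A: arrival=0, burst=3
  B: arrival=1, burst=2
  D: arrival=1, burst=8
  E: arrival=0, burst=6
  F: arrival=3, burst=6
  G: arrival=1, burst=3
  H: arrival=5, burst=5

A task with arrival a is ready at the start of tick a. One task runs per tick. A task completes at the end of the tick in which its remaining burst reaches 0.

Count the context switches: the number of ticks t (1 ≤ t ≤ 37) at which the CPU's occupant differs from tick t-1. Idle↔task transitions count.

context switches = 18

t=0: queue=[A,E] q_used=0 → run A
t=1: queue=[A,E,B,D,G] q_used=1 → run A
t=2: queue=[E,B,D,G,A] q_used=0 → run E
t=3: queue=[E,B,D,G,A,F] q_used=1 → run E
t=4: queue=[B,D,G,A,F,E] q_used=0 → run B
t=5: queue=[B,D,G,A,F,E,H] q_used=1 → run B
t=6: queue=[D,G,A,F,E,H] q_used=0 → run D
t=7: queue=[D,G,A,F,E,H] q_used=1 → run D
t=8: queue=[G,A,F,E,H,D] q_used=0 → run G
t=9: queue=[G,A,F,E,H,D] q_used=1 → run G
t=10: queue=[A,F,E,H,D,G] q_used=0 → run A
t=11: queue=[F,E,H,D,G] q_used=0 → run F
t=12: queue=[F,E,H,D,G] q_used=1 → run F
t=13: queue=[E,H,D,G,F] q_used=0 → run E
t=14: queue=[E,H,D,G,F] q_used=1 → run E
t=15: queue=[H,D,G,F,E] q_used=0 → run H
t=16: queue=[H,D,G,F,E] q_used=1 → run H
t=17: queue=[D,G,F,E,H] q_used=0 → run D
t=18: queue=[D,G,F,E,H] q_used=1 → run D
t=19: queue=[G,F,E,H,D] q_used=0 → run G
t=20: queue=[F,E,H,D] q_used=0 → run F
t=21: queue=[F,E,H,D] q_used=1 → run F
t=22: queue=[E,H,D,F] q_used=0 → run E
t=23: queue=[E,H,D,F] q_used=1 → run E
t=24: queue=[H,D,F] q_used=0 → run H
t=25: queue=[H,D,F] q_used=1 → run H
t=26: queue=[D,F,H] q_used=0 → run D
t=27: queue=[D,F,H] q_used=1 → run D
t=28: queue=[F,H,D] q_used=0 → run F
t=29: queue=[F,H,D] q_used=1 → run F
t=30: queue=[H,D] q_used=0 → run H
t=31: queue=[D] q_used=0 → run D
t=32: queue=[D] q_used=1 → run D
t=33: (idle)
t=34: (idle)
t=35: (idle)
t=36: (idle)
t=37: (idle)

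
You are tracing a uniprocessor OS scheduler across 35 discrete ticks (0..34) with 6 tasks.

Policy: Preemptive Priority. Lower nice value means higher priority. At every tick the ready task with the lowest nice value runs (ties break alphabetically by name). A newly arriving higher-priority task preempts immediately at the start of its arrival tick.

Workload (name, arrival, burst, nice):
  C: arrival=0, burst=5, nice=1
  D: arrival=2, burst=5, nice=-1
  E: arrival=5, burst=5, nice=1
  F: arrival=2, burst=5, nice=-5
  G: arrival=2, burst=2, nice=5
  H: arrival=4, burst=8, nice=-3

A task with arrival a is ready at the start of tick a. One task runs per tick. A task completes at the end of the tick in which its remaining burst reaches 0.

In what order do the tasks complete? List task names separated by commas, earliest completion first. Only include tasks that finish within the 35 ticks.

t=0: ready={C} → run C
t=1: ready={C} → run C
t=2: ready={C,D,F,G} → run F
t=3: ready={C,D,F,G} → run F
t=4: ready={C,D,F,G,H} → run F
t=5: ready={C,D,E,F,G,H} → run F
t=6: ready={C,D,E,F,G,H} → run F
t=7: ready={C,D,E,G,H} → run H
t=8: ready={C,D,E,G,H} → run H
t=9: ready={C,D,E,G,H} → run H
t=10: ready={C,D,E,G,H} → run H
t=11: ready={C,D,E,G,H} → run H
t=12: ready={C,D,E,G,H} → run H
t=13: ready={C,D,E,G,H} → run H
t=14: ready={C,D,E,G,H} → run H
t=15: ready={C,D,E,G} → run D
t=16: ready={C,D,E,G} → run D
t=17: ready={C,D,E,G} → run D
t=18: ready={C,D,E,G} → run D
t=19: ready={C,D,E,G} → run D
t=20: ready={C,E,G} → run C
t=21: ready={C,E,G} → run C
t=22: ready={C,E,G} → run C
t=23: ready={E,G} → run E
t=24: ready={E,G} → run E
t=25: ready={E,G} → run E
t=26: ready={E,G} → run E
t=27: ready={E,G} → run E
t=28: ready={G} → run G
t=29: ready={G} → run G
t=30: (idle)
t=31: (idle)
t=32: (idle)
t=33: (idle)
t=34: (idle)

completion order = F, H, D, C, E, G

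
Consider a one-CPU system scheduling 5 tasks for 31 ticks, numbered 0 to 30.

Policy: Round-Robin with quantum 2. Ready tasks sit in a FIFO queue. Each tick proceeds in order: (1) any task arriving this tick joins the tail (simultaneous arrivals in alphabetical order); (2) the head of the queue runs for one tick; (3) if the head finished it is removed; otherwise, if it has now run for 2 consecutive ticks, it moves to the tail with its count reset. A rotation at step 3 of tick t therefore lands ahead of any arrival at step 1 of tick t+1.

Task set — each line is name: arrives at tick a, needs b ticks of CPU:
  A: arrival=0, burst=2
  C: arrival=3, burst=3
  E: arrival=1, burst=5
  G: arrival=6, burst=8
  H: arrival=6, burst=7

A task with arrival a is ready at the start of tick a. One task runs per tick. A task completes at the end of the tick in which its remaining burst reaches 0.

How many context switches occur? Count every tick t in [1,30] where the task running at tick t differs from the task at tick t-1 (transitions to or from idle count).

context switches = 14

t=0: queue=[A] q_used=0 → run A
t=1: queue=[A,E] q_used=1 → run A
t=2: queue=[E] q_used=0 → run E
t=3: queue=[E,C] q_used=1 → run E
t=4: queue=[C,E] q_used=0 → run C
t=5: queue=[C,E] q_used=1 → run C
t=6: queue=[E,C,G,H] q_used=0 → run E
t=7: queue=[E,C,G,H] q_used=1 → run E
t=8: queue=[C,G,H,E] q_used=0 → run C
t=9: queue=[G,H,E] q_used=0 → run G
t=10: queue=[G,H,E] q_used=1 → run G
t=11: queue=[H,E,G] q_used=0 → run H
t=12: queue=[H,E,G] q_used=1 → run H
t=13: queue=[E,G,H] q_used=0 → run E
t=14: queue=[G,H] q_used=0 → run G
t=15: queue=[G,H] q_used=1 → run G
t=16: queue=[H,G] q_used=0 → run H
t=17: queue=[H,G] q_used=1 → run H
t=18: queue=[G,H] q_used=0 → run G
t=19: queue=[G,H] q_used=1 → run G
t=20: queue=[H,G] q_used=0 → run H
t=21: queue=[H,G] q_used=1 → run H
t=22: queue=[G,H] q_used=0 → run G
t=23: queue=[G,H] q_used=1 → run G
t=24: queue=[H] q_used=0 → run H
t=25: (idle)
t=26: (idle)
t=27: (idle)
t=28: (idle)
t=29: (idle)
t=30: (idle)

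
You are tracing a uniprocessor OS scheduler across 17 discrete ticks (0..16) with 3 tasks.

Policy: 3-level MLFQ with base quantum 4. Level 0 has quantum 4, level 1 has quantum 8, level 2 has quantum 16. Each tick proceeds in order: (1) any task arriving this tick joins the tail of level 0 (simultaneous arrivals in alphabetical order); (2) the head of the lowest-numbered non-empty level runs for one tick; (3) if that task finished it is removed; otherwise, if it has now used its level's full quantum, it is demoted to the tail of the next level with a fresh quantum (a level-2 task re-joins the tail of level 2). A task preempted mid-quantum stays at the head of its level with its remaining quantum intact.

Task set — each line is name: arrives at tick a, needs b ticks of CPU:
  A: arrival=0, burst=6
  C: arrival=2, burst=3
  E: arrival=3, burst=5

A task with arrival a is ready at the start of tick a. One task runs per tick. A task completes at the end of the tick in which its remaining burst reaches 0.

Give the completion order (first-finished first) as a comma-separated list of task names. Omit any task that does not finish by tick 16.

t=0: L0/L1/L2 = A/-/- → run A
t=1: L0/L1/L2 = A/-/- → run A
t=2: L0/L1/L2 = AC/-/- → run A
t=3: L0/L1/L2 = ACE/-/- → run A
t=4: L0/L1/L2 = CE/A/- → run C
t=5: L0/L1/L2 = CE/A/- → run C
t=6: L0/L1/L2 = CE/A/- → run C
t=7: L0/L1/L2 = E/A/- → run E
t=8: L0/L1/L2 = E/A/- → run E
t=9: L0/L1/L2 = E/A/- → run E
t=10: L0/L1/L2 = E/A/- → run E
t=11: L0/L1/L2 = -/AE/- → run A
t=12: L0/L1/L2 = -/AE/- → run A
t=13: L0/L1/L2 = -/E/- → run E
t=14: (idle)
t=15: (idle)
t=16: (idle)

completion order = C, A, E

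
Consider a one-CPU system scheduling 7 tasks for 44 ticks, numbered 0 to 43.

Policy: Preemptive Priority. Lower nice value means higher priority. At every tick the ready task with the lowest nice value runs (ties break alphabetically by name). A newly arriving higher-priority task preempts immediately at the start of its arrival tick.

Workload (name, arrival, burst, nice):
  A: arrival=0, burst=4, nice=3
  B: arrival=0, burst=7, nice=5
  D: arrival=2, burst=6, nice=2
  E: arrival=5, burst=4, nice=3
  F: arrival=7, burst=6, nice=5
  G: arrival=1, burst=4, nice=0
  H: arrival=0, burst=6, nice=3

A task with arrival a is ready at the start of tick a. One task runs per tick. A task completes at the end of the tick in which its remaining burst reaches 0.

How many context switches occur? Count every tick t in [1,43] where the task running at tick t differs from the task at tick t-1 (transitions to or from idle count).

context switches = 8

t=0: ready={A,B,H} → run A
t=1: ready={A,B,G,H} → run G
t=2: ready={A,B,D,G,H} → run G
t=3: ready={A,B,D,G,H} → run G
t=4: ready={A,B,D,G,H} → run G
t=5: ready={A,B,D,E,H} → run D
t=6: ready={A,B,D,E,H} → run D
t=7: ready={A,B,D,E,F,H} → run D
t=8: ready={A,B,D,E,F,H} → run D
t=9: ready={A,B,D,E,F,H} → run D
t=10: ready={A,B,D,E,F,H} → run D
t=11: ready={A,B,E,F,H} → run A
t=12: ready={A,B,E,F,H} → run A
t=13: ready={A,B,E,F,H} → run A
t=14: ready={B,E,F,H} → run E
t=15: ready={B,E,F,H} → run E
t=16: ready={B,E,F,H} → run E
t=17: ready={B,E,F,H} → run E
t=18: ready={B,F,H} → run H
t=19: ready={B,F,H} → run H
t=20: ready={B,F,H} → run H
t=21: ready={B,F,H} → run H
t=22: ready={B,F,H} → run H
t=23: ready={B,F,H} → run H
t=24: ready={B,F} → run B
t=25: ready={B,F} → run B
t=26: ready={B,F} → run B
t=27: ready={B,F} → run B
t=28: ready={B,F} → run B
t=29: ready={B,F} → run B
t=30: ready={B,F} → run B
t=31: ready={F} → run F
t=32: ready={F} → run F
t=33: ready={F} → run F
t=34: ready={F} → run F
t=35: ready={F} → run F
t=36: ready={F} → run F
t=37: (idle)
t=38: (idle)
t=39: (idle)
t=40: (idle)
t=41: (idle)
t=42: (idle)
t=43: (idle)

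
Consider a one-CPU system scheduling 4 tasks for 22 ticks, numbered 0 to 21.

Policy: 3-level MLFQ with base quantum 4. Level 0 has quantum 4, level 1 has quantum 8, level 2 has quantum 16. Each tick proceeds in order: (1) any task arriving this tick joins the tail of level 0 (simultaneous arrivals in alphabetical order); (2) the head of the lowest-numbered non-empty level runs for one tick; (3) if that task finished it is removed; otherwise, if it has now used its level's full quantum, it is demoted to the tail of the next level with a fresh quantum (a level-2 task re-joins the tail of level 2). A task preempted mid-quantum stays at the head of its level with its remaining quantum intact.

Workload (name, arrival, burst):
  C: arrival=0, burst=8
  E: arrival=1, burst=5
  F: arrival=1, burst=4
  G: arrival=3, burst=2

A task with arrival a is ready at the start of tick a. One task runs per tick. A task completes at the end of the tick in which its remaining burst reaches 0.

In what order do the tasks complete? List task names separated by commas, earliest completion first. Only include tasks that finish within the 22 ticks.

t=0: L0/L1/L2 = C/-/- → run C
t=1: L0/L1/L2 = CEF/-/- → run C
t=2: L0/L1/L2 = CEF/-/- → run C
t=3: L0/L1/L2 = CEFG/-/- → run C
t=4: L0/L1/L2 = EFG/C/- → run E
t=5: L0/L1/L2 = EFG/C/- → run E
t=6: L0/L1/L2 = EFG/C/- → run E
t=7: L0/L1/L2 = EFG/C/- → run E
t=8: L0/L1/L2 = FG/CE/- → run F
t=9: L0/L1/L2 = FG/CE/- → run F
t=10: L0/L1/L2 = FG/CE/- → run F
t=11: L0/L1/L2 = FG/CE/- → run F
t=12: L0/L1/L2 = G/CE/- → run G
t=13: L0/L1/L2 = G/CE/- → run G
t=14: L0/L1/L2 = -/CE/- → run C
t=15: L0/L1/L2 = -/CE/- → run C
t=16: L0/L1/L2 = -/CE/- → run C
t=17: L0/L1/L2 = -/CE/- → run C
t=18: L0/L1/L2 = -/E/- → run E
t=19: (idle)
t=20: (idle)
t=21: (idle)

completion order = F, G, C, E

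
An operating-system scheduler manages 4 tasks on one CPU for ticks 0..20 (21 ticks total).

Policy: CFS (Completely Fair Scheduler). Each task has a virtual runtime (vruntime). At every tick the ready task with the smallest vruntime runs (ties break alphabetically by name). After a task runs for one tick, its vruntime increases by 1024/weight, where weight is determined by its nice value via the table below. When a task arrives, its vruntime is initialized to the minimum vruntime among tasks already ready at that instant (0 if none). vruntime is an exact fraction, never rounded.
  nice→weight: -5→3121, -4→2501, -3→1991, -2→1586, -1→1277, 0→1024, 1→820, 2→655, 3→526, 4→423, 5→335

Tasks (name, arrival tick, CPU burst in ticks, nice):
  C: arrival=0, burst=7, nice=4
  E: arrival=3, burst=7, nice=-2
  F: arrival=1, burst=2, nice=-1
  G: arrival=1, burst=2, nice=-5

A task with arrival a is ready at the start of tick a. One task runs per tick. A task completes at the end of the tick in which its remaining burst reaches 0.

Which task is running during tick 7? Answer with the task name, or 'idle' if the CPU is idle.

t=0: vr[C=0] → run C
t=1: vr[C=1024/423 F=1024/423 G=1024/423] → run C
t=2: vr[C=2048/423 F=1024/423 G=1024/423] → run F
t=3: vr[C=2048/423 E=1024/423 F=1740800/540171 G=1024/423] → run E
t=4: vr[C=2048/423 E=1028608/335439 F=1740800/540171 G=1024/423] → run G
t=5: vr[C=2048/423 E=1028608/335439 F=1740800/540171 G=3629056/1320183] → run G
t=6: vr[C=2048/423 E=1028608/335439 F=1740800/540171] → run E
t=7: vr[C=2048/423 E=1245184/335439 F=1740800/540171] → run F
t=8: vr[C=2048/423 E=1245184/335439] → run E
t=9: vr[C=2048/423 E=1461760/335439] → run E
t=10: vr[C=2048/423 E=1678336/335439] → run C
t=11: vr[C=1024/141 E=1678336/335439] → run E
t=12: vr[C=1024/141 E=1894912/335439] → run E
t=13: vr[C=1024/141 E=2111488/335439] → run E
t=14: vr[C=1024/141] → run C
t=15: vr[C=4096/423] → run C
t=16: vr[C=5120/423] → run C
t=17: vr[C=2048/141] → run C
t=18: (idle)
t=19: (idle)
t=20: (idle)

running at tick 7 = F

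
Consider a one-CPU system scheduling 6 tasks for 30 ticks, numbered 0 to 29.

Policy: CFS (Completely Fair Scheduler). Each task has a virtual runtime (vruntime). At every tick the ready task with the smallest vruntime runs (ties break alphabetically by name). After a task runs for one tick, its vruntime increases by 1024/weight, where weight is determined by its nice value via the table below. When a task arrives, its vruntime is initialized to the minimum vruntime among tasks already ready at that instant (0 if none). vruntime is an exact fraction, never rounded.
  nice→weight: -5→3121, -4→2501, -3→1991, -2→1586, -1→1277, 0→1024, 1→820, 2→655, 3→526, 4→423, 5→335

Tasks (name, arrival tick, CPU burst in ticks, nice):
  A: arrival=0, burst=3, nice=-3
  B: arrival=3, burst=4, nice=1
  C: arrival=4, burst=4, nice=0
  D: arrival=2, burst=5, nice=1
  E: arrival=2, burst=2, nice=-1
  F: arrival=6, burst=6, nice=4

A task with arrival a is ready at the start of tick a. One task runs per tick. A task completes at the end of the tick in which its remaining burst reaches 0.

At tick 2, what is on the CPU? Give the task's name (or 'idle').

t=0: vr[A=0] → run A
t=1: vr[A=1024/1991] → run A
t=2: vr[A=2048/1991 D=2048/1991 E=2048/1991] → run A
t=3: vr[B=2048/1991 D=2048/1991 E=2048/1991] → run B
t=4: vr[B=929536/408155 C=2048/1991 D=2048/1991 E=2048/1991] → run C
t=5: vr[B=929536/408155 C=4039/1991 D=2048/1991 E=2048/1991] → run D
t=6: vr[B=929536/408155 C=4039/1991 D=929536/408155 E=2048/1991 F=2048/1991] → run E
t=7: vr[B=929536/408155 C=4039/1991 D=929536/408155 E=4654080/2542507 F=2048/1991] → run F
t=8: vr[B=929536/408155 C=4039/1991 D=929536/408155 E=4654080/2542507 F=2905088/842193] → run E
t=9: vr[B=929536/408155 C=4039/1991 D=929536/408155 F=2905088/842193] → run C
t=10: vr[B=929536/408155 C=6030/1991 D=929536/408155 F=2905088/842193] → run B
t=11: vr[B=1439232/408155 C=6030/1991 D=929536/408155 F=2905088/842193] → run D
t=12: vr[B=1439232/408155 C=6030/1991 D=1439232/408155 F=2905088/842193] → run C
t=13: vr[B=1439232/408155 C=8021/1991 D=1439232/408155 F=2905088/842193] → run F
t=14: vr[B=1439232/408155 C=8021/1991 D=1439232/408155 F=4943872/842193] → run B
t=15: vr[B=1948928/408155 C=8021/1991 D=1439232/408155 F=4943872/842193] → run D
t=16: vr[B=1948928/408155 C=8021/1991 D=1948928/408155 F=4943872/842193] → run C
t=17: vr[B=1948928/408155 D=1948928/408155 F=4943872/842193] → run B
t=18: vr[D=1948928/408155 F=4943872/842193] → run D
t=19: vr[D=2458624/408155 F=4943872/842193] → run F
t=20: vr[D=2458624/408155 F=2327552/280731] → run D
t=21: vr[F=2327552/280731] → run F
t=22: vr[F=9021440/842193] → run F
t=23: vr[F=11060224/842193] → run F
t=24: (idle)
t=25: (idle)
t=26: (idle)
t=27: (idle)
t=28: (idle)
t=29: (idle)

running at tick 2 = A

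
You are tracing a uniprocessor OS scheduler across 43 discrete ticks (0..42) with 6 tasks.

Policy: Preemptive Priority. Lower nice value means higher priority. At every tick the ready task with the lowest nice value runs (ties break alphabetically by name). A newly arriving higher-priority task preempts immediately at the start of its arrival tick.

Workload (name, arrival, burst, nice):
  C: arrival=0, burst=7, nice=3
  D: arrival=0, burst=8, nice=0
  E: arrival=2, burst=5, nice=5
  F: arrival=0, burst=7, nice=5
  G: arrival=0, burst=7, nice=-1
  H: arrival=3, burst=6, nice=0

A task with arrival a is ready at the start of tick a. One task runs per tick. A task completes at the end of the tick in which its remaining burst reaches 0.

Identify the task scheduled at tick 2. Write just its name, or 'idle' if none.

t=0: ready={C,D,F,G} → run G
t=1: ready={C,D,F,G} → run G
t=2: ready={C,D,E,F,G} → run G
t=3: ready={C,D,E,F,G,H} → run G
t=4: ready={C,D,E,F,G,H} → run G
t=5: ready={C,D,E,F,G,H} → run G
t=6: ready={C,D,E,F,G,H} → run G
t=7: ready={C,D,E,F,H} → run D
t=8: ready={C,D,E,F,H} → run D
t=9: ready={C,D,E,F,H} → run D
t=10: ready={C,D,E,F,H} → run D
t=11: ready={C,D,E,F,H} → run D
t=12: ready={C,D,E,F,H} → run D
t=13: ready={C,D,E,F,H} → run D
t=14: ready={C,D,E,F,H} → run D
t=15: ready={C,E,F,H} → run H
t=16: ready={C,E,F,H} → run H
t=17: ready={C,E,F,H} → run H
t=18: ready={C,E,F,H} → run H
t=19: ready={C,E,F,H} → run H
t=20: ready={C,E,F,H} → run H
t=21: ready={C,E,F} → run C
t=22: ready={C,E,F} → run C
t=23: ready={C,E,F} → run C
t=24: ready={C,E,F} → run C
t=25: ready={C,E,F} → run C
t=26: ready={C,E,F} → run C
t=27: ready={C,E,F} → run C
t=28: ready={E,F} → run E
t=29: ready={E,F} → run E
t=30: ready={E,F} → run E
t=31: ready={E,F} → run E
t=32: ready={E,F} → run E
t=33: ready={F} → run F
t=34: ready={F} → run F
t=35: ready={F} → run F
t=36: ready={F} → run F
t=37: ready={F} → run F
t=38: ready={F} → run F
t=39: ready={F} → run F
t=40: (idle)
t=41: (idle)
t=42: (idle)

running at tick 2 = G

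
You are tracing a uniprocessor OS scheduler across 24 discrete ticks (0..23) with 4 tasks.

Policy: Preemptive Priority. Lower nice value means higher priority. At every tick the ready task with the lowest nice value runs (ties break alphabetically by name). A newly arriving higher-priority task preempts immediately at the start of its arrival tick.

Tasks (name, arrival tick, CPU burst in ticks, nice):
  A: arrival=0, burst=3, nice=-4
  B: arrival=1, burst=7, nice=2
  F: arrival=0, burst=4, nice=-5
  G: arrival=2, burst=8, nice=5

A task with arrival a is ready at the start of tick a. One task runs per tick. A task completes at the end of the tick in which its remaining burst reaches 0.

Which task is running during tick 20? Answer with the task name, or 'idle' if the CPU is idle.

running at tick 20 = G

t=0: ready={A,F} → run F
t=1: ready={A,B,F} → run F
t=2: ready={A,B,F,G} → run F
t=3: ready={A,B,F,G} → run F
t=4: ready={A,B,G} → run A
t=5: ready={A,B,G} → run A
t=6: ready={A,B,G} → run A
t=7: ready={B,G} → run B
t=8: ready={B,G} → run B
t=9: ready={B,G} → run B
t=10: ready={B,G} → run B
t=11: ready={B,G} → run B
t=12: ready={B,G} → run B
t=13: ready={B,G} → run B
t=14: ready={G} → run G
t=15: ready={G} → run G
t=16: ready={G} → run G
t=17: ready={G} → run G
t=18: ready={G} → run G
t=19: ready={G} → run G
t=20: ready={G} → run G
t=21: ready={G} → run G
t=22: (idle)
t=23: (idle)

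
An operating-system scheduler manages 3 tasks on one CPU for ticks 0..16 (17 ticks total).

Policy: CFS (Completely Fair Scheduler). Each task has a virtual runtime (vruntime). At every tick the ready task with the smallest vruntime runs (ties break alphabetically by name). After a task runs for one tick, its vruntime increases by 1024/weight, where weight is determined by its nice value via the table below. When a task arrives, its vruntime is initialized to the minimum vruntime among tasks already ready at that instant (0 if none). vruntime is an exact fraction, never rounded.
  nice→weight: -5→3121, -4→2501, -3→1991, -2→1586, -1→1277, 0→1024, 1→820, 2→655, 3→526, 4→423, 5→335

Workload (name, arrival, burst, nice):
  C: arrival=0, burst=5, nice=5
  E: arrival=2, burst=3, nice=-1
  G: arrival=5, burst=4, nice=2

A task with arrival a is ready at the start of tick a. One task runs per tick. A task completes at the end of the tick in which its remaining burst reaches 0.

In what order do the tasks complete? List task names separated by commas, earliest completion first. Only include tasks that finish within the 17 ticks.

completion order = E, C, G

t=0: vr[C=0] → run C
t=1: vr[C=1024/335] → run C
t=2: vr[C=2048/335 E=2048/335] → run C
t=3: vr[C=3072/335 E=2048/335] → run E
t=4: vr[C=3072/335 E=2958336/427795] → run E
t=5: vr[C=3072/335 E=3301376/427795 G=3301376/427795] → run E
t=6: vr[C=3072/335 G=3301376/427795] → run G
t=7: vr[C=3072/335 G=520092672/56041145] → run C
t=8: vr[C=4096/335 G=520092672/56041145] → run G
t=9: vr[C=4096/335 G=607705088/56041145] → run G
t=10: vr[C=4096/335 G=695317504/56041145] → run C
t=11: vr[G=695317504/56041145] → run G
t=12: (idle)
t=13: (idle)
t=14: (idle)
t=15: (idle)
t=16: (idle)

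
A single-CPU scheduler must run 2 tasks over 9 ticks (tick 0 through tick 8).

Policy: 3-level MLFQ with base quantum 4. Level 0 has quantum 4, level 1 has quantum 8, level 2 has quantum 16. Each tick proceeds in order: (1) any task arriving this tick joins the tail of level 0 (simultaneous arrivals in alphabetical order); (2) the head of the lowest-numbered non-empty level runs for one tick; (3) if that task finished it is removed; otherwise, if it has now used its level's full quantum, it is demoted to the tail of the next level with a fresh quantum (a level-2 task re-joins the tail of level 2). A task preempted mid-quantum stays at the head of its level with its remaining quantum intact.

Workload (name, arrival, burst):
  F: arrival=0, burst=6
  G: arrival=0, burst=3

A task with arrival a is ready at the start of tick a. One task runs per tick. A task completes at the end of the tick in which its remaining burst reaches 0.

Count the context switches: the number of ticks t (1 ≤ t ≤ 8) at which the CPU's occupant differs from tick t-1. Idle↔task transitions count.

t=0: L0/L1/L2 = FG/-/- → run F
t=1: L0/L1/L2 = FG/-/- → run F
t=2: L0/L1/L2 = FG/-/- → run F
t=3: L0/L1/L2 = FG/-/- → run F
t=4: L0/L1/L2 = G/F/- → run G
t=5: L0/L1/L2 = G/F/- → run G
t=6: L0/L1/L2 = G/F/- → run G
t=7: L0/L1/L2 = -/F/- → run F
t=8: L0/L1/L2 = -/F/- → run F

context switches = 2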